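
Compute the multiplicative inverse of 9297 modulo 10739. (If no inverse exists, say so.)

Extended Euclidean algorithm:
10739 = 1*9297 + 1442
9297 = 6*1442 + 645
1442 = 2*645 + 152
645 = 4*152 + 37
152 = 4*37 + 4
37 = 9*4 + 1
4 = 4*1 + 0
gcd = 1, so the inverse exists. Back-substitute:
1 = 37 − 9·4
1 = −9·152 + 37·37
1 = 37·645 − 157·152
1 = −157·1442 + 351·645
1 = 351·9297 − 2263·1442
1 = −2263·10739 + 2614·9297
So 9297·2614 ≡ 1 (mod 10739).

2614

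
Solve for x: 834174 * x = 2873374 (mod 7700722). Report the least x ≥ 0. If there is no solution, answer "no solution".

First find gcd(834174, 7700722):
7700722 = 9*834174 + 193156
834174 = 4*193156 + 61550
193156 = 3*61550 + 8506
61550 = 7*8506 + 2008
8506 = 4*2008 + 474
2008 = 4*474 + 112
474 = 4*112 + 26
112 = 4*26 + 8
26 = 3*8 + 2
8 = 4*2 + 0
gcd = 2 and 2 | 2873374, so solutions exist. Divide through by 2: 417087x ≡ 1436687 (mod 3850361).
Now find 417087⁻¹ mod 3850361:
3850361 = 9*417087 + 96578
417087 = 4*96578 + 30775
96578 = 3*30775 + 4253
30775 = 7*4253 + 1004
4253 = 4*1004 + 237
1004 = 4*237 + 56
237 = 4*56 + 13
56 = 4*13 + 4
13 = 3*4 + 1
4 = 4*1 + 0
Back-substitute:
1 = 13 − 3·4
1 = −3·56 + 13·13
1 = 13·237 − 55·56
1 = −55·1004 + 233·237
1 = 233·4253 − 987·1004
1 = −987·30775 + 7142·4253
1 = 7142·96578 − 22413·30775
1 = −22413·417087 + 96794·96578
1 = 96794·3850361 − 893559·417087
So 417087·(-893559) ≡ 1 (mod 3850361), i.e. 417087⁻¹ ≡ 2956802.
Then x ≡ 2956802·1436687 ≡ 3513782 (mod 3850361); the smallest non-negative solution is x = 3513782.

3513782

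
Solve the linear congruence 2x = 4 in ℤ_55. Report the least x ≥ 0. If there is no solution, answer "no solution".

First find gcd(2, 55):
55 = 27×2 + 1
2 = 2×1 + 0
gcd = 1, so a unique solution mod 55 exists.
Back-substitute for the Bézout coefficients:
1 = 55 − 27·2
So 2·(-27) ≡ 1 (mod 55), giving 2⁻¹ ≡ 28.
x ≡ 2⁻¹·4 ≡ 28·4 ≡ 2 (mod 55).

2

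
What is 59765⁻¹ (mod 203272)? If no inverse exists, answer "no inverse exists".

112229

gcd(203272, 59765) by repeated division:
203272 = 3·59765 + 23977
59765 = 2·23977 + 11811
23977 = 2·11811 + 355
11811 = 33·355 + 96
355 = 3·96 + 67
96 = 1·67 + 29
67 = 2·29 + 9
29 = 3·9 + 2
9 = 4·2 + 1
2 = 2·1 + 0
gcd = 1, so the inverse exists. Back-substitute:
1 = 9 − 4·2
1 = −4·29 + 13·9
1 = 13·67 − 30·29
1 = −30·96 + 43·67
1 = 43·355 − 159·96
1 = −159·11811 + 5290·355
1 = 5290·23977 − 10739·11811
1 = −10739·59765 + 26768·23977
1 = 26768·203272 − 91043·59765
So 59765·(-91043) ≡ 1 (mod 203272), and -91043 ≡ 112229 (mod 203272).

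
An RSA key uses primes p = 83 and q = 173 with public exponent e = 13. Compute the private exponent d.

φ(n) = (p−1)(q−1) = 82·172 = 14104.
Need d with 13·d ≡ 1 (mod 14104). Apply the extended Euclidean algorithm:
14104 = 1084×13 + 12
13 = 1×12 + 1
12 = 12×1 + 0
Back-substitute:
1 = 13 − 12
1 = −14104 + 1085·13
So 13·1085 ≡ 1 (mod 14104), hence d = 1085.

1085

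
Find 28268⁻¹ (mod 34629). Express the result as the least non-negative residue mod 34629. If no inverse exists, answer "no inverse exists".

Run Euclid on (34629, 28268):
34629 = 1×28268 + 6361
28268 = 4×6361 + 2824
6361 = 2×2824 + 713
2824 = 3×713 + 685
713 = 1×685 + 28
685 = 24×28 + 13
28 = 2×13 + 2
13 = 6×2 + 1
2 = 2×1 + 0
The gcd is 1. Working backward:
1 = 13 − 6·2
1 = −6·28 + 13·13
1 = 13·685 − 318·28
1 = −318·713 + 331·685
1 = 331·2824 − 1311·713
1 = −1311·6361 + 2953·2824
1 = 2953·28268 − 13123·6361
1 = −13123·34629 + 16076·28268
So 28268·16076 ≡ 1 (mod 34629).

16076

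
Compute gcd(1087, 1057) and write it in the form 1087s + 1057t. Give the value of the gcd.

Repeated division:
1087 = 1·1057 + 30
1057 = 35·30 + 7
30 = 4·7 + 2
7 = 3·2 + 1
2 = 2·1 + 0
gcd(1087, 1057) = 1.
Working backward:
1 = 7 − 3·2
1 = −3·30 + 13·7
1 = 13·1057 − 458·30
1 = −458·1087 + 471·1057
So 1 = (-458)·1087 + (471)·1057.

1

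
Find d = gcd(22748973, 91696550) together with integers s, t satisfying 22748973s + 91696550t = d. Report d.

1

Euclidean algorithm:
91696550 = 4*22748973 + 700658
22748973 = 32*700658 + 327917
700658 = 2*327917 + 44824
327917 = 7*44824 + 14149
44824 = 3*14149 + 2377
14149 = 5*2377 + 2264
2377 = 1*2264 + 113
2264 = 20*113 + 4
113 = 28*4 + 1
4 = 4*1 + 0
gcd(22748973, 91696550) = 1.
Back-substituting:
1 = 113 − 28·4
1 = −28·2264 + 561·113
1 = 561·2377 − 589·2264
1 = −589·14149 + 3506·2377
1 = 3506·44824 − 11107·14149
1 = −11107·327917 + 81255·44824
1 = 81255·700658 − 173617·327917
1 = −173617·22748973 + 5636999·700658
1 = 5636999·91696550 − 22721613·22748973
So 1 = (5636999)·91696550 + (-22721613)·22748973.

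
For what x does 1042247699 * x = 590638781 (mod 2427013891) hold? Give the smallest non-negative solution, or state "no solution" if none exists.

First find gcd(1042247699, 2427013891):
2427013891 = 2×1042247699 + 342518493
1042247699 = 3×342518493 + 14692220
342518493 = 23×14692220 + 4597433
14692220 = 3×4597433 + 899921
4597433 = 5×899921 + 97828
899921 = 9×97828 + 19469
97828 = 5×19469 + 483
19469 = 40×483 + 149
483 = 3×149 + 36
149 = 4×36 + 5
36 = 7×5 + 1
5 = 5×1 + 0
gcd = 1, so a unique solution mod 2427013891 exists.
Back-substitute for the Bézout coefficients:
1 = 36 − 7·5
1 = −7·149 + 29·36
1 = 29·483 − 94·149
1 = −94·19469 + 3789·483
1 = 3789·97828 − 19039·19469
1 = −19039·899921 + 175140·97828
1 = 175140·4597433 − 894739·899921
1 = −894739·14692220 + 2859357·4597433
1 = 2859357·342518493 − 66659950·14692220
1 = −66659950·1042247699 + 202839207·342518493
1 = 202839207·2427013891 − 472338364·1042247699
So 1042247699·(-472338364) ≡ 1 (mod 2427013891), giving 1042247699⁻¹ ≡ 1954675527.
x ≡ 1042247699⁻¹·590638781 ≡ 1954675527·590638781 ≡ 734688443 (mod 2427013891).

734688443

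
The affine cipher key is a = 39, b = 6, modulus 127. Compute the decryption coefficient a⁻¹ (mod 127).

gcd(127, 39) by repeated division:
127 = 3*39 + 10
39 = 3*10 + 9
10 = 1*9 + 1
9 = 9*1 + 0
gcd = 1, so the inverse exists. Back-substitute:
1 = 10 − 9
1 = −39 + 4·10
1 = 4·127 − 13·39
So 39·(-13) ≡ 1 (mod 127), and -13 ≡ 114 (mod 127).

114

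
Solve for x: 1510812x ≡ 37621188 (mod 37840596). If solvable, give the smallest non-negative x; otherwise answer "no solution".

First find gcd(1510812, 37840596):
37840596 = 25×1510812 + 70296
1510812 = 21×70296 + 34596
70296 = 2×34596 + 1104
34596 = 31×1104 + 372
1104 = 2×372 + 360
372 = 1×360 + 12
360 = 30×12 + 0
gcd = 12 and 12 | 37621188, so solutions exist. Divide through by 12: 125901x ≡ 3135099 (mod 3153383).
Now find 125901⁻¹ mod 3153383:
3153383 = 25×125901 + 5858
125901 = 21×5858 + 2883
5858 = 2×2883 + 92
2883 = 31×92 + 31
92 = 2×31 + 30
31 = 1×30 + 1
30 = 30×1 + 0
Back-substitute:
1 = 31 − 30
1 = −92 + 3·31
1 = 3·2883 − 94·92
1 = −94·5858 + 191·2883
1 = 191·125901 − 4105·5858
1 = −4105·3153383 + 102816·125901
So 125901⁻¹ ≡ 102816 (mod 3153383).
Then x ≡ 102816·3135099 ≡ 2681907 (mod 3153383); the smallest non-negative solution is x = 2681907.

2681907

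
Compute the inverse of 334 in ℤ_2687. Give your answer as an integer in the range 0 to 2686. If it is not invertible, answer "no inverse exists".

716

Extended Euclidean algorithm:
2687 = 8*334 + 15
334 = 22*15 + 4
15 = 3*4 + 3
4 = 1*3 + 1
3 = 3*1 + 0
The gcd is 1. Working backward:
1 = 4 − 3
1 = −15 + 4·4
1 = 4·334 − 89·15
1 = −89·2687 + 716·334
So 334·716 ≡ 1 (mod 2687).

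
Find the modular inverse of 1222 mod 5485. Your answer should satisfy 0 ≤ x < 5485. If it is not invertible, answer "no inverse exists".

588

Run Euclid on (5485, 1222):
5485 = 4·1222 + 597
1222 = 2·597 + 28
597 = 21·28 + 9
28 = 3·9 + 1
9 = 9·1 + 0
The gcd is 1. Working backward:
1 = 28 − 3·9
1 = −3·597 + 64·28
1 = 64·1222 − 131·597
1 = −131·5485 + 588·1222
So 1222·588 ≡ 1 (mod 5485).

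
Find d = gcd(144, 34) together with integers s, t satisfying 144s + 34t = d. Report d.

2

Apply Euclid's algorithm to 144 and 34:
144 = 4×34 + 8
34 = 4×8 + 2
8 = 4×2 + 0
gcd(144, 34) = 2.
Express as a combination:
2 = 34 − 4·8
2 = −4·144 + 17·34
So 2 = (-4)·144 + (17)·34.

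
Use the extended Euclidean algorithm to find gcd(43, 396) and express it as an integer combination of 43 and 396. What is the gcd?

1

Euclidean algorithm:
396 = 9×43 + 9
43 = 4×9 + 7
9 = 1×7 + 2
7 = 3×2 + 1
2 = 2×1 + 0
gcd(43, 396) = 1.
Working backward:
1 = 7 − 3·2
1 = −3·9 + 4·7
1 = 4·43 − 19·9
1 = −19·396 + 175·43
So 1 = (-19)·396 + (175)·43.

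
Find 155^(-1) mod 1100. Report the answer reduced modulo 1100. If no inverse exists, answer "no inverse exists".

no inverse exists

Euclidean algorithm on 1100, 155:
1100 = 7·155 + 15
155 = 10·15 + 5
15 = 3·5 + 0
Since gcd = 5 > 1, 155 is not a unit mod 1100.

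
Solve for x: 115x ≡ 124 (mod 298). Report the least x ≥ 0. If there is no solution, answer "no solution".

84

First find gcd(115, 298):
298 = 2*115 + 68
115 = 1*68 + 47
68 = 1*47 + 21
47 = 2*21 + 5
21 = 4*5 + 1
5 = 5*1 + 0
gcd = 1, so a unique solution mod 298 exists.
Back-substitute for the Bézout coefficients:
1 = 21 − 4·5
1 = −4·47 + 9·21
1 = 9·68 − 13·47
1 = −13·115 + 22·68
1 = 22·298 − 57·115
So 115·(-57) ≡ 1 (mod 298), giving 115⁻¹ ≡ 241.
x ≡ 115⁻¹·124 ≡ 241·124 ≡ 84 (mod 298).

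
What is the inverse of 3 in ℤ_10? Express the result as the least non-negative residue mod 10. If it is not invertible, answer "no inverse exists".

7

Extended Euclidean algorithm:
10 = 3*3 + 1
3 = 3*1 + 0
Since gcd(3, 10) = 1, back-substitute to write 1 as a combination:
1 = 10 − 3·3
So 3·(-3) ≡ 1 (mod 10), and -3 ≡ 7 (mod 10).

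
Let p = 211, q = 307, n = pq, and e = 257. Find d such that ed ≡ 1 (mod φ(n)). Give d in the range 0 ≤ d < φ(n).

φ(n) = (p−1)(q−1) = 210·306 = 64260.
Need d with 257·d ≡ 1 (mod 64260). Apply the extended Euclidean algorithm:
64260 = 250*257 + 10
257 = 25*10 + 7
10 = 1*7 + 3
7 = 2*3 + 1
3 = 3*1 + 0
Back-substitute:
1 = 7 − 2·3
1 = −2·10 + 3·7
1 = 3·257 − 77·10
1 = −77·64260 + 19253·257
So 257·19253 ≡ 1 (mod 64260), hence d = 19253.

19253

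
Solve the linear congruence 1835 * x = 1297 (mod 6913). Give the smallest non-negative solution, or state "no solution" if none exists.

First find gcd(1835, 6913):
6913 = 3×1835 + 1408
1835 = 1×1408 + 427
1408 = 3×427 + 127
427 = 3×127 + 46
127 = 2×46 + 35
46 = 1×35 + 11
35 = 3×11 + 2
11 = 5×2 + 1
2 = 2×1 + 0
gcd = 1, so a unique solution mod 6913 exists.
Back-substitute for the Bézout coefficients:
1 = 11 − 5·2
1 = −5·35 + 16·11
1 = 16·46 − 21·35
1 = −21·127 + 58·46
1 = 58·427 − 195·127
1 = −195·1408 + 643·427
1 = 643·1835 − 838·1408
1 = −838·6913 + 3157·1835
So 1835·(3157) ≡ 1 (mod 6913), giving 1835⁻¹ ≡ 3157.
x ≡ 1835⁻¹·1297 ≡ 3157·1297 ≡ 2133 (mod 6913).

2133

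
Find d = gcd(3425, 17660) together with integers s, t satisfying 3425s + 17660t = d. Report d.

Apply Euclid's algorithm to 17660 and 3425:
17660 = 5×3425 + 535
3425 = 6×535 + 215
535 = 2×215 + 105
215 = 2×105 + 5
105 = 21×5 + 0
gcd(3425, 17660) = 5.
Working backward:
5 = 215 − 2·105
5 = −2·535 + 5·215
5 = 5·3425 − 32·535
5 = −32·17660 + 165·3425
So 5 = (-32)·17660 + (165)·3425.

5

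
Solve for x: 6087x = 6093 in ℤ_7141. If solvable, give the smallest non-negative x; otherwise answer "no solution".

272

First find gcd(6087, 7141):
7141 = 1×6087 + 1054
6087 = 5×1054 + 817
1054 = 1×817 + 237
817 = 3×237 + 106
237 = 2×106 + 25
106 = 4×25 + 6
25 = 4×6 + 1
6 = 6×1 + 0
gcd = 1, so a unique solution mod 7141 exists.
Back-substitute for the Bézout coefficients:
1 = 25 − 4·6
1 = −4·106 + 17·25
1 = 17·237 − 38·106
1 = −38·817 + 131·237
1 = 131·1054 − 169·817
1 = −169·6087 + 976·1054
1 = 976·7141 − 1145·6087
So 6087·(-1145) ≡ 1 (mod 7141), giving 6087⁻¹ ≡ 5996.
x ≡ 6087⁻¹·6093 ≡ 5996·6093 ≡ 272 (mod 7141).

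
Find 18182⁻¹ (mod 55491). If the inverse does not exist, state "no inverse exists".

Apply the Euclidean algorithm to 55491 and 18182:
55491 = 3·18182 + 945
18182 = 19·945 + 227
945 = 4·227 + 37
227 = 6·37 + 5
37 = 7·5 + 2
5 = 2·2 + 1
2 = 2·1 + 0
Since gcd(18182, 55491) = 1, back-substitute to write 1 as a combination:
1 = 5 − 2·2
1 = −2·37 + 15·5
1 = 15·227 − 92·37
1 = −92·945 + 383·227
1 = 383·18182 − 7369·945
1 = −7369·55491 + 22490·18182
So 18182·22490 ≡ 1 (mod 55491).

22490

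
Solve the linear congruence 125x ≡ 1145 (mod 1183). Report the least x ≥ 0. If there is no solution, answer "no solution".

First find gcd(125, 1183):
1183 = 9·125 + 58
125 = 2·58 + 9
58 = 6·9 + 4
9 = 2·4 + 1
4 = 4·1 + 0
gcd = 1, so a unique solution mod 1183 exists.
Back-substitute for the Bézout coefficients:
1 = 9 − 2·4
1 = −2·58 + 13·9
1 = 13·125 − 28·58
1 = −28·1183 + 265·125
So 125·(265) ≡ 1 (mod 1183), giving 125⁻¹ ≡ 265.
x ≡ 125⁻¹·1145 ≡ 265·1145 ≡ 577 (mod 1183).

577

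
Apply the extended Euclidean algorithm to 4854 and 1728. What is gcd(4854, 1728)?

Apply Euclid's algorithm to 4854 and 1728:
4854 = 2*1728 + 1398
1728 = 1*1398 + 330
1398 = 4*330 + 78
330 = 4*78 + 18
78 = 4*18 + 6
18 = 3*6 + 0
gcd(4854, 1728) = 6.
Back-substituting:
6 = 78 − 4·18
6 = −4·330 + 17·78
6 = 17·1398 − 72·330
6 = −72·1728 + 89·1398
6 = 89·4854 − 250·1728
So 6 = (89)·4854 + (-250)·1728.

6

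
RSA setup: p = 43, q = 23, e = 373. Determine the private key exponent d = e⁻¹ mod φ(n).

φ(n) = (p−1)(q−1) = 42·22 = 924.
Need d with 373·d ≡ 1 (mod 924). Apply the extended Euclidean algorithm:
924 = 2·373 + 178
373 = 2·178 + 17
178 = 10·17 + 8
17 = 2·8 + 1
8 = 8·1 + 0
Back-substitute:
1 = 17 − 2·8
1 = −2·178 + 21·17
1 = 21·373 − 44·178
1 = −44·924 + 109·373
So 373·109 ≡ 1 (mod 924), hence d = 109.

109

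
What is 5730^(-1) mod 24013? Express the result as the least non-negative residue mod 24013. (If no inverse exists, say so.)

Extended Euclidean algorithm:
24013 = 4×5730 + 1093
5730 = 5×1093 + 265
1093 = 4×265 + 33
265 = 8×33 + 1
33 = 33×1 + 0
Since gcd(5730, 24013) = 1, back-substitute to write 1 as a combination:
1 = 265 − 8·33
1 = −8·1093 + 33·265
1 = 33·5730 − 173·1093
1 = −173·24013 + 725·5730
So 5730·725 ≡ 1 (mod 24013).

725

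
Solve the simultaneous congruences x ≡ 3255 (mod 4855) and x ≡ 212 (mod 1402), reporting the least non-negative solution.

Write x = 3255 + 4855·k. Then 4855·k ≡ 212 − 3255 ≡ 1163 (mod 1402).
Need 4855⁻¹ mod 1402. Extended Euclid on (1402, 649):
1402 = 2×649 + 104
649 = 6×104 + 25
104 = 4×25 + 4
25 = 6×4 + 1
4 = 4×1 + 0
Back-substitute:
1 = 25 − 6·4
1 = −6·104 + 25·25
1 = 25·649 − 156·104
1 = −156·1402 + 337·649
4855⁻¹ ≡ 337 (mod 1402), so k ≡ 337·1163 ≡ 773 (mod 1402).
x = 3255 + 4855·773 = 3756170.

3756170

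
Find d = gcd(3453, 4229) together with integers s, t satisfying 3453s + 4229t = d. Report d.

1

Repeated division:
4229 = 1×3453 + 776
3453 = 4×776 + 349
776 = 2×349 + 78
349 = 4×78 + 37
78 = 2×37 + 4
37 = 9×4 + 1
4 = 4×1 + 0
gcd(3453, 4229) = 1.
Back-substituting:
1 = 37 − 9·4
1 = −9·78 + 19·37
1 = 19·349 − 85·78
1 = −85·776 + 189·349
1 = 189·3453 − 841·776
1 = −841·4229 + 1030·3453
So 1 = (-841)·4229 + (1030)·3453.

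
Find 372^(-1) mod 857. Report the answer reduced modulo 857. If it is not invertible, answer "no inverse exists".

182

Run Euclid on (857, 372):
857 = 2*372 + 113
372 = 3*113 + 33
113 = 3*33 + 14
33 = 2*14 + 5
14 = 2*5 + 4
5 = 1*4 + 1
4 = 4*1 + 0
The gcd is 1. Working backward:
1 = 5 − 4
1 = −14 + 3·5
1 = 3·33 − 7·14
1 = −7·113 + 24·33
1 = 24·372 − 79·113
1 = −79·857 + 182·372
So 372·182 ≡ 1 (mod 857).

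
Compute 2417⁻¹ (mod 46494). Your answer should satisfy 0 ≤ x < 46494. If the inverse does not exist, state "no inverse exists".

26219

gcd(46494, 2417) by repeated division:
46494 = 19×2417 + 571
2417 = 4×571 + 133
571 = 4×133 + 39
133 = 3×39 + 16
39 = 2×16 + 7
16 = 2×7 + 2
7 = 3×2 + 1
2 = 2×1 + 0
The gcd is 1. Working backward:
1 = 7 − 3·2
1 = −3·16 + 7·7
1 = 7·39 − 17·16
1 = −17·133 + 58·39
1 = 58·571 − 249·133
1 = −249·2417 + 1054·571
1 = 1054·46494 − 20275·2417
Hence 2417⁻¹ ≡ -20275 ≡ 26219 (mod 46494).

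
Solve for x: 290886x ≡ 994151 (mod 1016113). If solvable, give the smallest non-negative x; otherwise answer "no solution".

931739

First find gcd(290886, 1016113):
1016113 = 3*290886 + 143455
290886 = 2*143455 + 3976
143455 = 36*3976 + 319
3976 = 12*319 + 148
319 = 2*148 + 23
148 = 6*23 + 10
23 = 2*10 + 3
10 = 3*3 + 1
3 = 3*1 + 0
gcd = 1, so a unique solution mod 1016113 exists.
Back-substitute for the Bézout coefficients:
1 = 10 − 3·3
1 = −3·23 + 7·10
1 = 7·148 − 45·23
1 = −45·319 + 97·148
1 = 97·3976 − 1209·319
1 = −1209·143455 + 43621·3976
1 = 43621·290886 − 88451·143455
1 = −88451·1016113 + 308974·290886
So 290886·(308974) ≡ 1 (mod 1016113), giving 290886⁻¹ ≡ 308974.
x ≡ 290886⁻¹·994151 ≡ 308974·994151 ≡ 931739 (mod 1016113).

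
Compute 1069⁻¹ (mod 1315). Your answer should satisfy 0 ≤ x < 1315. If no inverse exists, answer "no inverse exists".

294

gcd(1315, 1069) by repeated division:
1315 = 1·1069 + 246
1069 = 4·246 + 85
246 = 2·85 + 76
85 = 1·76 + 9
76 = 8·9 + 4
9 = 2·4 + 1
4 = 4·1 + 0
Since gcd(1069, 1315) = 1, back-substitute to write 1 as a combination:
1 = 9 − 2·4
1 = −2·76 + 17·9
1 = 17·85 − 19·76
1 = −19·246 + 55·85
1 = 55·1069 − 239·246
1 = −239·1315 + 294·1069
So 1069·294 ≡ 1 (mod 1315).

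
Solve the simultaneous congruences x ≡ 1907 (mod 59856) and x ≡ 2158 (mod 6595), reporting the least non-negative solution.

Write x = 1907 + 59856·k. Then 59856·k ≡ 2158 − 1907 ≡ 251 (mod 6595).
Need 59856⁻¹ mod 6595. Extended Euclid on (6595, 501):
6595 = 13·501 + 82
501 = 6·82 + 9
82 = 9·9 + 1
9 = 9·1 + 0
Back-substitute:
1 = 82 − 9·9
1 = −9·501 + 55·82
1 = 55·6595 − 724·501
59856⁻¹ ≡ 5871 (mod 6595), so k ≡ 5871·251 ≡ 2936 (mod 6595).
x = 1907 + 59856·2936 = 175739123.

175739123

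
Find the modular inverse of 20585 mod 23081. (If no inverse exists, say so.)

gcd(23081, 20585) by repeated division:
23081 = 1·20585 + 2496
20585 = 8·2496 + 617
2496 = 4·617 + 28
617 = 22·28 + 1
28 = 28·1 + 0
Since gcd(20585, 23081) = 1, back-substitute to write 1 as a combination:
1 = 617 − 22·28
1 = −22·2496 + 89·617
1 = 89·20585 − 734·2496
1 = −734·23081 + 823·20585
So 20585·823 ≡ 1 (mod 23081).

823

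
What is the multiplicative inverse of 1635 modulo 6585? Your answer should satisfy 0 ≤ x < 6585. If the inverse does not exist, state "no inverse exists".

no inverse exists

Euclidean algorithm on 6585, 1635:
6585 = 4·1635 + 45
1635 = 36·45 + 15
45 = 3·15 + 0
Since gcd = 15 > 1, 1635 is not a unit mod 6585.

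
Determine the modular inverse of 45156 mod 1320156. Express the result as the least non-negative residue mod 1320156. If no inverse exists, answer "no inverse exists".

Compute gcd(45156, 1320156):
1320156 = 29·45156 + 10632
45156 = 4·10632 + 2628
10632 = 4·2628 + 120
2628 = 21·120 + 108
120 = 1·108 + 12
108 = 9·12 + 0
gcd(45156, 1320156) = 12 ≠ 1, so 45156 has no multiplicative inverse modulo 1320156.

no inverse exists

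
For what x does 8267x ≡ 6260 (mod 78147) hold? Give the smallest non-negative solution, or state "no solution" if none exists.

12592

First find gcd(8267, 78147):
78147 = 9*8267 + 3744
8267 = 2*3744 + 779
3744 = 4*779 + 628
779 = 1*628 + 151
628 = 4*151 + 24
151 = 6*24 + 7
24 = 3*7 + 3
7 = 2*3 + 1
3 = 3*1 + 0
gcd = 1, so a unique solution mod 78147 exists.
Back-substitute for the Bézout coefficients:
1 = 7 − 2·3
1 = −2·24 + 7·7
1 = 7·151 − 44·24
1 = −44·628 + 183·151
1 = 183·779 − 227·628
1 = −227·3744 + 1091·779
1 = 1091·8267 − 2409·3744
1 = −2409·78147 + 22772·8267
So 8267·(22772) ≡ 1 (mod 78147), giving 8267⁻¹ ≡ 22772.
x ≡ 8267⁻¹·6260 ≡ 22772·6260 ≡ 12592 (mod 78147).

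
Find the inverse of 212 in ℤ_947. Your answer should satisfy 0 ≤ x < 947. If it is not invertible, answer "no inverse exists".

gcd(947, 212) by repeated division:
947 = 4·212 + 99
212 = 2·99 + 14
99 = 7·14 + 1
14 = 14·1 + 0
The gcd is 1. Working backward:
1 = 99 − 7·14
1 = −7·212 + 15·99
1 = 15·947 − 67·212
So 212·(-67) ≡ 1 (mod 947), and -67 ≡ 880 (mod 947).

880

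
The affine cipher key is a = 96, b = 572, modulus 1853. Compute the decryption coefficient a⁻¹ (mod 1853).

Extended Euclidean algorithm:
1853 = 19×96 + 29
96 = 3×29 + 9
29 = 3×9 + 2
9 = 4×2 + 1
2 = 2×1 + 0
Since gcd(96, 1853) = 1, back-substitute to write 1 as a combination:
1 = 9 − 4·2
1 = −4·29 + 13·9
1 = 13·96 − 43·29
1 = −43·1853 + 830·96
So 96·830 ≡ 1 (mod 1853).

830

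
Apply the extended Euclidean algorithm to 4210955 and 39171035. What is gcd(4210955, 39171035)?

5

Repeated division:
39171035 = 9·4210955 + 1272440
4210955 = 3·1272440 + 393635
1272440 = 3·393635 + 91535
393635 = 4·91535 + 27495
91535 = 3·27495 + 9050
27495 = 3·9050 + 345
9050 = 26·345 + 80
345 = 4·80 + 25
80 = 3·25 + 5
25 = 5·5 + 0
gcd(4210955, 39171035) = 5.
Back-substituting:
5 = 80 − 3·25
5 = −3·345 + 13·80
5 = 13·9050 − 341·345
5 = −341·27495 + 1036·9050
5 = 1036·91535 − 3449·27495
5 = −3449·393635 + 14832·91535
5 = 14832·1272440 − 47945·393635
5 = −47945·4210955 + 158667·1272440
5 = 158667·39171035 − 1475948·4210955
So 5 = (158667)·39171035 + (-1475948)·4210955.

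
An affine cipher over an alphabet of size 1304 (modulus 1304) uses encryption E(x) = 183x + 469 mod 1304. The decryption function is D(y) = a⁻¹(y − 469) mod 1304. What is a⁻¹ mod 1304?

1247

Extended Euclidean algorithm:
1304 = 7·183 + 23
183 = 7·23 + 22
23 = 1·22 + 1
22 = 22·1 + 0
gcd = 1, so the inverse exists. Back-substitute:
1 = 23 − 22
1 = −183 + 8·23
1 = 8·1304 − 57·183
Thus 183·(-57) ≡ 1 (mod 1304); reducing, -57 mod 1304 = 1247.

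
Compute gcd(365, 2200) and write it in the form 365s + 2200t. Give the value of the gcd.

Repeated division:
2200 = 6×365 + 10
365 = 36×10 + 5
10 = 2×5 + 0
gcd(365, 2200) = 5.
Back-substituting:
5 = 365 − 36·10
5 = −36·2200 + 217·365
So 5 = (-36)·2200 + (217)·365.

5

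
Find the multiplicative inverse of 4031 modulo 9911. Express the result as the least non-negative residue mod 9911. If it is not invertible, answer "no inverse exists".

Run Euclid on (9911, 4031):
9911 = 2·4031 + 1849
4031 = 2·1849 + 333
1849 = 5·333 + 184
333 = 1·184 + 149
184 = 1·149 + 35
149 = 4·35 + 9
35 = 3·9 + 8
9 = 1·8 + 1
8 = 8·1 + 0
Since gcd(4031, 9911) = 1, back-substitute to write 1 as a combination:
1 = 9 − 8
1 = −35 + 4·9
1 = 4·149 − 17·35
1 = −17·184 + 21·149
1 = 21·333 − 38·184
1 = −38·1849 + 211·333
1 = 211·4031 − 460·1849
1 = −460·9911 + 1131·4031
So 4031·1131 ≡ 1 (mod 9911).

1131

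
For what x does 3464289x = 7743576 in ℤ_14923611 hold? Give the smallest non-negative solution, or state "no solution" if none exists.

gcd(3464289, 14923611):
14923611 = 4×3464289 + 1066455
3464289 = 3×1066455 + 264924
1066455 = 4×264924 + 6759
264924 = 39×6759 + 1323
6759 = 5×1323 + 144
1323 = 9×144 + 27
144 = 5×27 + 9
27 = 3×9 + 0
gcd = 9, but 9 ∤ 7743576, so the congruence has no solution.

no solution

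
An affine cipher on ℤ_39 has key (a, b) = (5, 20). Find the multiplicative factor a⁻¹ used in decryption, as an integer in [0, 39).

8

Extended Euclidean algorithm:
39 = 7*5 + 4
5 = 1*4 + 1
4 = 4*1 + 0
Since gcd(5, 39) = 1, back-substitute to write 1 as a combination:
1 = 5 − 4
1 = −39 + 8·5
So 5·8 ≡ 1 (mod 39).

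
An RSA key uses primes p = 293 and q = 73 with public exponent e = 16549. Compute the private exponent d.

φ(n) = (p−1)(q−1) = 292·72 = 21024.
Need d with 16549·d ≡ 1 (mod 21024). Apply the extended Euclidean algorithm:
21024 = 1×16549 + 4475
16549 = 3×4475 + 3124
4475 = 1×3124 + 1351
3124 = 2×1351 + 422
1351 = 3×422 + 85
422 = 4×85 + 82
85 = 1×82 + 3
82 = 27×3 + 1
3 = 3×1 + 0
Back-substitute:
1 = 82 − 27·3
1 = −27·85 + 28·82
1 = 28·422 − 139·85
1 = −139·1351 + 445·422
1 = 445·3124 − 1029·1351
1 = −1029·4475 + 1474·3124
1 = 1474·16549 − 5451·4475
1 = −5451·21024 + 6925·16549
So 16549·6925 ≡ 1 (mod 21024), hence d = 6925.

6925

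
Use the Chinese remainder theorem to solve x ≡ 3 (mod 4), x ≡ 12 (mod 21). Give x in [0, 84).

Write x = 3 + 4·k. Then 4·k ≡ 12 − 3 ≡ 9 (mod 21).
Need 4⁻¹ mod 21. Extended Euclid on (21, 4):
21 = 5·4 + 1
4 = 4·1 + 0
Back-substitute:
1 = 21 − 5·4
4⁻¹ ≡ 16 (mod 21), so k ≡ 16·9 ≡ 18 (mod 21).
x = 3 + 4·18 = 75.

75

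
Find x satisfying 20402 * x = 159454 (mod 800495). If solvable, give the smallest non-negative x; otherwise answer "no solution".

First find gcd(20402, 800495):
800495 = 39×20402 + 4817
20402 = 4×4817 + 1134
4817 = 4×1134 + 281
1134 = 4×281 + 10
281 = 28×10 + 1
10 = 10×1 + 0
gcd = 1, so a unique solution mod 800495 exists.
Back-substitute for the Bézout coefficients:
1 = 281 − 28·10
1 = −28·1134 + 113·281
1 = 113·4817 − 480·1134
1 = −480·20402 + 2033·4817
1 = 2033·800495 − 79767·20402
So 20402·(-79767) ≡ 1 (mod 800495), giving 20402⁻¹ ≡ 720728.
x ≡ 20402⁻¹·159454 ≡ 720728·159454 ≡ 698332 (mod 800495).

698332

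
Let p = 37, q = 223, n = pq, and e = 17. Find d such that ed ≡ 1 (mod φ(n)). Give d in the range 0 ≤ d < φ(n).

φ(n) = (p−1)(q−1) = 36·222 = 7992.
Need d with 17·d ≡ 1 (mod 7992). Apply the extended Euclidean algorithm:
7992 = 470*17 + 2
17 = 8*2 + 1
2 = 2*1 + 0
Back-substitute:
1 = 17 − 8·2
1 = −8·7992 + 3761·17
So 17·3761 ≡ 1 (mod 7992), hence d = 3761.

3761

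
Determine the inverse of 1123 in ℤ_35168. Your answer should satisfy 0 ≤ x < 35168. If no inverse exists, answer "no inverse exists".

20011

Extended Euclidean algorithm:
35168 = 31×1123 + 355
1123 = 3×355 + 58
355 = 6×58 + 7
58 = 8×7 + 2
7 = 3×2 + 1
2 = 2×1 + 0
gcd = 1, so the inverse exists. Back-substitute:
1 = 7 − 3·2
1 = −3·58 + 25·7
1 = 25·355 − 153·58
1 = −153·1123 + 484·355
1 = 484·35168 − 15157·1123
Thus 1123·(-15157) ≡ 1 (mod 35168); reducing, -15157 mod 35168 = 20011.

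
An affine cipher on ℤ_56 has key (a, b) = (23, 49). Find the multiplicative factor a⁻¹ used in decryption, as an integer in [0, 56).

Extended Euclidean algorithm:
56 = 2·23 + 10
23 = 2·10 + 3
10 = 3·3 + 1
3 = 3·1 + 0
gcd = 1, so the inverse exists. Back-substitute:
1 = 10 − 3·3
1 = −3·23 + 7·10
1 = 7·56 − 17·23
So 23·(-17) ≡ 1 (mod 56), and -17 ≡ 39 (mod 56).

39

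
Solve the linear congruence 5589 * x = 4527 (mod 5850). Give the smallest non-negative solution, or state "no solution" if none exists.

First find gcd(5589, 5850):
5850 = 1×5589 + 261
5589 = 21×261 + 108
261 = 2×108 + 45
108 = 2×45 + 18
45 = 2×18 + 9
18 = 2×9 + 0
gcd = 9 and 9 | 4527, so solutions exist. Divide through by 9: 621x ≡ 503 (mod 650).
Now find 621⁻¹ mod 650:
650 = 1*621 + 29
621 = 21*29 + 12
29 = 2*12 + 5
12 = 2*5 + 2
5 = 2*2 + 1
2 = 2*1 + 0
Back-substitute:
1 = 5 − 2·2
1 = −2·12 + 5·5
1 = 5·29 − 12·12
1 = −12·621 + 257·29
1 = 257·650 − 269·621
So 621·(-269) ≡ 1 (mod 650), i.e. 621⁻¹ ≡ 381.
Then x ≡ 381·503 ≡ 543 (mod 650); the smallest non-negative solution is x = 543.

543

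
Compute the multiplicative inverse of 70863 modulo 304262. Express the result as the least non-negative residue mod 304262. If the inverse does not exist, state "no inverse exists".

209913

Run Euclid on (304262, 70863):
304262 = 4*70863 + 20810
70863 = 3*20810 + 8433
20810 = 2*8433 + 3944
8433 = 2*3944 + 545
3944 = 7*545 + 129
545 = 4*129 + 29
129 = 4*29 + 13
29 = 2*13 + 3
13 = 4*3 + 1
3 = 3*1 + 0
Since gcd(70863, 304262) = 1, back-substitute to write 1 as a combination:
1 = 13 − 4·3
1 = −4·29 + 9·13
1 = 9·129 − 40·29
1 = −40·545 + 169·129
1 = 169·3944 − 1223·545
1 = −1223·8433 + 2615·3944
1 = 2615·20810 − 6453·8433
1 = −6453·70863 + 21974·20810
1 = 21974·304262 − 94349·70863
Thus 70863·(-94349) ≡ 1 (mod 304262); reducing, -94349 mod 304262 = 209913.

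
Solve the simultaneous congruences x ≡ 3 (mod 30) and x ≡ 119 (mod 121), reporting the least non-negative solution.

Write x = 3 + 30·k. Then 30·k ≡ 119 − 3 ≡ 116 (mod 121).
Need 30⁻¹ mod 121. Extended Euclid on (121, 30):
121 = 4·30 + 1
30 = 30·1 + 0
Back-substitute:
1 = 121 − 4·30
30⁻¹ ≡ 117 (mod 121), so k ≡ 117·116 ≡ 20 (mod 121).
x = 3 + 30·20 = 603.

603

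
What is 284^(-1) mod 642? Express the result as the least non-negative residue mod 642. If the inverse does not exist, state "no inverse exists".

no inverse exists

Compute gcd(284, 642):
642 = 2×284 + 74
284 = 3×74 + 62
74 = 1×62 + 12
62 = 5×12 + 2
12 = 6×2 + 0
gcd(284, 642) = 2 ≠ 1, so 284 has no multiplicative inverse modulo 642.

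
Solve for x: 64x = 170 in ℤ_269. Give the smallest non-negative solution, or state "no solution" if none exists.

First find gcd(64, 269):
269 = 4·64 + 13
64 = 4·13 + 12
13 = 1·12 + 1
12 = 12·1 + 0
gcd = 1, so a unique solution mod 269 exists.
Back-substitute for the Bézout coefficients:
1 = 13 − 12
1 = −64 + 5·13
1 = 5·269 − 21·64
So 64·(-21) ≡ 1 (mod 269), giving 64⁻¹ ≡ 248.
x ≡ 64⁻¹·170 ≡ 248·170 ≡ 196 (mod 269).

196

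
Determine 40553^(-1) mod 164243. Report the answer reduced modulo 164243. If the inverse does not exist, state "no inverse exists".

39221

Apply the Euclidean algorithm to 164243 and 40553:
164243 = 4×40553 + 2031
40553 = 19×2031 + 1964
2031 = 1×1964 + 67
1964 = 29×67 + 21
67 = 3×21 + 4
21 = 5×4 + 1
4 = 4×1 + 0
The gcd is 1. Working backward:
1 = 21 − 5·4
1 = −5·67 + 16·21
1 = 16·1964 − 469·67
1 = −469·2031 + 485·1964
1 = 485·40553 − 9684·2031
1 = −9684·164243 + 39221·40553
So 40553·39221 ≡ 1 (mod 164243).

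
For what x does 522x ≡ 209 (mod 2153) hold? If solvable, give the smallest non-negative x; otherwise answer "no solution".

First find gcd(522, 2153):
2153 = 4*522 + 65
522 = 8*65 + 2
65 = 32*2 + 1
2 = 2*1 + 0
gcd = 1, so a unique solution mod 2153 exists.
Back-substitute for the Bézout coefficients:
1 = 65 − 32·2
1 = −32·522 + 257·65
1 = 257·2153 − 1060·522
So 522·(-1060) ≡ 1 (mod 2153), giving 522⁻¹ ≡ 1093.
x ≡ 522⁻¹·209 ≡ 1093·209 ≡ 219 (mod 2153).

219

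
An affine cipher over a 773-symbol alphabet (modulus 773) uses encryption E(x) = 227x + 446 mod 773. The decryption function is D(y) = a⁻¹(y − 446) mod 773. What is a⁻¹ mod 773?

gcd(773, 227) by repeated division:
773 = 3·227 + 92
227 = 2·92 + 43
92 = 2·43 + 6
43 = 7·6 + 1
6 = 6·1 + 0
The gcd is 1. Working backward:
1 = 43 − 7·6
1 = −7·92 + 15·43
1 = 15·227 − 37·92
1 = −37·773 + 126·227
So 227·126 ≡ 1 (mod 773).

126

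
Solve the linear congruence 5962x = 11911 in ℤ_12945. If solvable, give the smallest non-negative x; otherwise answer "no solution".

First find gcd(5962, 12945):
12945 = 2×5962 + 1021
5962 = 5×1021 + 857
1021 = 1×857 + 164
857 = 5×164 + 37
164 = 4×37 + 16
37 = 2×16 + 5
16 = 3×5 + 1
5 = 5×1 + 0
gcd = 1, so a unique solution mod 12945 exists.
Back-substitute for the Bézout coefficients:
1 = 16 − 3·5
1 = −3·37 + 7·16
1 = 7·164 − 31·37
1 = −31·857 + 162·164
1 = 162·1021 − 193·857
1 = −193·5962 + 1127·1021
1 = 1127·12945 − 2447·5962
So 5962·(-2447) ≡ 1 (mod 12945), giving 5962⁻¹ ≡ 10498.
x ≡ 5962⁻¹·11911 ≡ 10498·11911 ≡ 5923 (mod 12945).

5923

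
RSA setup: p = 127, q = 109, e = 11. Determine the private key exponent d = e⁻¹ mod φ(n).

φ(n) = (p−1)(q−1) = 126·108 = 13608.
Need d with 11·d ≡ 1 (mod 13608). Apply the extended Euclidean algorithm:
13608 = 1237×11 + 1
11 = 11×1 + 0
Back-substitute:
1 = 13608 − 1237·11
So 11·(-1237) ≡ 1 (mod 13608), hence d ≡ -1237 ≡ 12371 (mod 13608).

12371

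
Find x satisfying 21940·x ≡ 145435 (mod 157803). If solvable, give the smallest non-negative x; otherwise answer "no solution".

First find gcd(21940, 157803):
157803 = 7×21940 + 4223
21940 = 5×4223 + 825
4223 = 5×825 + 98
825 = 8×98 + 41
98 = 2×41 + 16
41 = 2×16 + 9
16 = 1×9 + 7
9 = 1×7 + 2
7 = 3×2 + 1
2 = 2×1 + 0
gcd = 1, so a unique solution mod 157803 exists.
Back-substitute for the Bézout coefficients:
1 = 7 − 3·2
1 = −3·9 + 4·7
1 = 4·16 − 7·9
1 = −7·41 + 18·16
1 = 18·98 − 43·41
1 = −43·825 + 362·98
1 = 362·4223 − 1853·825
1 = −1853·21940 + 9627·4223
1 = 9627·157803 − 69242·21940
So 21940·(-69242) ≡ 1 (mod 157803), giving 21940⁻¹ ≡ 88561.
x ≡ 21940⁻¹·145435 ≡ 88561·145435 ≡ 145978 (mod 157803).

145978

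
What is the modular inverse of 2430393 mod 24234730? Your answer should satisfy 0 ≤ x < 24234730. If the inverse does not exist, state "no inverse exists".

Apply the Euclidean algorithm to 24234730 and 2430393:
24234730 = 9×2430393 + 2361193
2430393 = 1×2361193 + 69200
2361193 = 34×69200 + 8393
69200 = 8×8393 + 2056
8393 = 4×2056 + 169
2056 = 12×169 + 28
169 = 6×28 + 1
28 = 28×1 + 0
The gcd is 1. Working backward:
1 = 169 − 6·28
1 = −6·2056 + 73·169
1 = 73·8393 − 298·2056
1 = −298·69200 + 2457·8393
1 = 2457·2361193 − 83836·69200
1 = −83836·2430393 + 86293·2361193
1 = 86293·24234730 − 860473·2430393
Hence 2430393⁻¹ ≡ -860473 ≡ 23374257 (mod 24234730).

23374257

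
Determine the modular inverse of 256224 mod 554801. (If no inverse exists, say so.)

61908

Apply the Euclidean algorithm to 554801 and 256224:
554801 = 2·256224 + 42353
256224 = 6·42353 + 2106
42353 = 20·2106 + 233
2106 = 9·233 + 9
233 = 25·9 + 8
9 = 1·8 + 1
8 = 8·1 + 0
The gcd is 1. Working backward:
1 = 9 − 8
1 = −233 + 26·9
1 = 26·2106 − 235·233
1 = −235·42353 + 4726·2106
1 = 4726·256224 − 28591·42353
1 = −28591·554801 + 61908·256224
So 256224·61908 ≡ 1 (mod 554801).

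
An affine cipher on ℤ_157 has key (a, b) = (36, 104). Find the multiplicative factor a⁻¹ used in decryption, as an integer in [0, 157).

48

Apply the Euclidean algorithm to 157 and 36:
157 = 4·36 + 13
36 = 2·13 + 10
13 = 1·10 + 3
10 = 3·3 + 1
3 = 3·1 + 0
gcd = 1, so the inverse exists. Back-substitute:
1 = 10 − 3·3
1 = −3·13 + 4·10
1 = 4·36 − 11·13
1 = −11·157 + 48·36
So 36·48 ≡ 1 (mod 157).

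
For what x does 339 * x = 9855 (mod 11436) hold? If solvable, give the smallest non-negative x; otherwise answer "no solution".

First find gcd(339, 11436):
11436 = 33·339 + 249
339 = 1·249 + 90
249 = 2·90 + 69
90 = 1·69 + 21
69 = 3·21 + 6
21 = 3·6 + 3
6 = 2·3 + 0
gcd = 3 and 3 | 9855, so solutions exist. Divide through by 3: 113x ≡ 3285 (mod 3812).
Now find 113⁻¹ mod 3812:
3812 = 33·113 + 83
113 = 1·83 + 30
83 = 2·30 + 23
30 = 1·23 + 7
23 = 3·7 + 2
7 = 3·2 + 1
2 = 2·1 + 0
Back-substitute:
1 = 7 − 3·2
1 = −3·23 + 10·7
1 = 10·30 − 13·23
1 = −13·83 + 36·30
1 = 36·113 − 49·83
1 = −49·3812 + 1653·113
So 113⁻¹ ≡ 1653 (mod 3812).
Then x ≡ 1653·3285 ≡ 1817 (mod 3812); the smallest non-negative solution is x = 1817.

1817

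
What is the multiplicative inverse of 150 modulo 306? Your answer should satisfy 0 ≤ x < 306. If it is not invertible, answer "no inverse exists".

no inverse exists

Euclidean algorithm on 306, 150:
306 = 2·150 + 6
150 = 25·6 + 0
The gcd is 6, not 1, hence no inverse exists.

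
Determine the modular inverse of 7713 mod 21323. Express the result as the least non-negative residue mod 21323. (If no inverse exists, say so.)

11730

Run Euclid on (21323, 7713):
21323 = 2·7713 + 5897
7713 = 1·5897 + 1816
5897 = 3·1816 + 449
1816 = 4·449 + 20
449 = 22·20 + 9
20 = 2·9 + 2
9 = 4·2 + 1
2 = 2·1 + 0
The gcd is 1. Working backward:
1 = 9 − 4·2
1 = −4·20 + 9·9
1 = 9·449 − 202·20
1 = −202·1816 + 817·449
1 = 817·5897 − 2653·1816
1 = −2653·7713 + 3470·5897
1 = 3470·21323 − 9593·7713
Hence 7713⁻¹ ≡ -9593 ≡ 11730 (mod 21323).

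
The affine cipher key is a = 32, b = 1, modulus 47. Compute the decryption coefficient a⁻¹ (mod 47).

25

gcd(47, 32) by repeated division:
47 = 1×32 + 15
32 = 2×15 + 2
15 = 7×2 + 1
2 = 2×1 + 0
The gcd is 1. Working backward:
1 = 15 − 7·2
1 = −7·32 + 15·15
1 = 15·47 − 22·32
Thus 32·(-22) ≡ 1 (mod 47); reducing, -22 mod 47 = 25.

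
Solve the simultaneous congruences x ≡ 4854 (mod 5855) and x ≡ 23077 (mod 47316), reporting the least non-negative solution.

Write x = 4854 + 5855·k. Then 5855·k ≡ 23077 − 4854 ≡ 18223 (mod 47316).
Need 5855⁻¹ mod 47316. Extended Euclid on (47316, 5855):
47316 = 8*5855 + 476
5855 = 12*476 + 143
476 = 3*143 + 47
143 = 3*47 + 2
47 = 23*2 + 1
2 = 2*1 + 0
Back-substitute:
1 = 47 − 23·2
1 = −23·143 + 70·47
1 = 70·476 − 233·143
1 = −233·5855 + 2866·476
1 = 2866·47316 − 23161·5855
5855⁻¹ ≡ 24155 (mod 47316), so k ≡ 24155·18223 ≡ 43133 (mod 47316).
x = 4854 + 5855·43133 = 252548569.

252548569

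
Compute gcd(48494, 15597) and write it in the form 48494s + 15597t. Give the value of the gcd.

1

Apply Euclid's algorithm to 48494 and 15597:
48494 = 3·15597 + 1703
15597 = 9·1703 + 270
1703 = 6·270 + 83
270 = 3·83 + 21
83 = 3·21 + 20
21 = 1·20 + 1
20 = 20·1 + 0
gcd(48494, 15597) = 1.
Working backward:
1 = 21 − 20
1 = −83 + 4·21
1 = 4·270 − 13·83
1 = −13·1703 + 82·270
1 = 82·15597 − 751·1703
1 = −751·48494 + 2335·15597
So 1 = (-751)·48494 + (2335)·15597.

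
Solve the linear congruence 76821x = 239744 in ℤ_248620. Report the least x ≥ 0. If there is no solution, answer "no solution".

10764

First find gcd(76821, 248620):
248620 = 3×76821 + 18157
76821 = 4×18157 + 4193
18157 = 4×4193 + 1385
4193 = 3×1385 + 38
1385 = 36×38 + 17
38 = 2×17 + 4
17 = 4×4 + 1
4 = 4×1 + 0
gcd = 1, so a unique solution mod 248620 exists.
Back-substitute for the Bézout coefficients:
1 = 17 − 4·4
1 = −4·38 + 9·17
1 = 9·1385 − 328·38
1 = −328·4193 + 993·1385
1 = 993·18157 − 4300·4193
1 = −4300·76821 + 18193·18157
1 = 18193·248620 − 58879·76821
So 76821·(-58879) ≡ 1 (mod 248620), giving 76821⁻¹ ≡ 189741.
x ≡ 76821⁻¹·239744 ≡ 189741·239744 ≡ 10764 (mod 248620).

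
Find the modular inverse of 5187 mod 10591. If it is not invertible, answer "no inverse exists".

no inverse exists

Euclidean algorithm on 10591, 5187:
10591 = 2*5187 + 217
5187 = 23*217 + 196
217 = 1*196 + 21
196 = 9*21 + 7
21 = 3*7 + 0
The gcd is 7, not 1, hence no inverse exists.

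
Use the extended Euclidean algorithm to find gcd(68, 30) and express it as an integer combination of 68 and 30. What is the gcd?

Repeated division:
68 = 2*30 + 8
30 = 3*8 + 6
8 = 1*6 + 2
6 = 3*2 + 0
gcd(68, 30) = 2.
Back-substituting:
2 = 8 − 6
2 = −30 + 4·8
2 = 4·68 − 9·30
So 2 = (4)·68 + (-9)·30.

2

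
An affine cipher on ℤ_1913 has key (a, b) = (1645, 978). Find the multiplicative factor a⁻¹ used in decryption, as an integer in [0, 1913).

207

Apply the Euclidean algorithm to 1913 and 1645:
1913 = 1*1645 + 268
1645 = 6*268 + 37
268 = 7*37 + 9
37 = 4*9 + 1
9 = 9*1 + 0
gcd = 1, so the inverse exists. Back-substitute:
1 = 37 − 4·9
1 = −4·268 + 29·37
1 = 29·1645 − 178·268
1 = −178·1913 + 207·1645
So 1645·207 ≡ 1 (mod 1913).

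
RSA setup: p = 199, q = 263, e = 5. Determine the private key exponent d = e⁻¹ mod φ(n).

φ(n) = (p−1)(q−1) = 198·262 = 51876.
Need d with 5·d ≡ 1 (mod 51876). Apply the extended Euclidean algorithm:
51876 = 10375·5 + 1
5 = 5·1 + 0
Back-substitute:
1 = 51876 − 10375·5
So 5·(-10375) ≡ 1 (mod 51876), hence d ≡ -10375 ≡ 41501 (mod 51876).

41501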